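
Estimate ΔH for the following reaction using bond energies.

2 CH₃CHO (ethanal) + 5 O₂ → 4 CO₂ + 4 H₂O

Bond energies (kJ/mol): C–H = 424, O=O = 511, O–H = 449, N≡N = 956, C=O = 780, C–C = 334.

Bonds broken (reactants):
  C–C: 2 × 334 = 668
  C–H: 8 × 424 = 3392
  C=O: 2 × 780 = 1560
  O=O: 5 × 511 = 2555
  Σ(broken) = 8175 kJ
Bonds formed (products):
  C=O: 8 × 780 = 6240
  O–H: 8 × 449 = 3592
  Σ(formed) = 9832 kJ
ΔH = Σ(broken) − Σ(formed) = 8175 − 9832 = −1657 kJ

ΔH ≈ −1657 kJ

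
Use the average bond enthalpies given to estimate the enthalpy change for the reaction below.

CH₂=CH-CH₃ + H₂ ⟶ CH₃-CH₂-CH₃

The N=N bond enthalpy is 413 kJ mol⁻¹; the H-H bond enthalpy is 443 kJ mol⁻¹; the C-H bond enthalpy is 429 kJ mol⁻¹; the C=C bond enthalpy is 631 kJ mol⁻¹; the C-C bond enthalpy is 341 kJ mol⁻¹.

Bonds broken (reactants):
  C-C: 1 × 341 = 341
  C-H: 6 × 429 = 2574
  C=C: 1 × 631 = 631
  H-H: 1 × 443 = 443
  Σ(broken) = 3989 kJ
Bonds formed (products):
  C-C: 2 × 341 = 682
  C-H: 8 × 429 = 3432
  Σ(formed) = 4114 kJ
ΔH = Σ(broken) − Σ(formed) = 3989 − 4114 = −125 kJ

ΔH ≈ −125 kJ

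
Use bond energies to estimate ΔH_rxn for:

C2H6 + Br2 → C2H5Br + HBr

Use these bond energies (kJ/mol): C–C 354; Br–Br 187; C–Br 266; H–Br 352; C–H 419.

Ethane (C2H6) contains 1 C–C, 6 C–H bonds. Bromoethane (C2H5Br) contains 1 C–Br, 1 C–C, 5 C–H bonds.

Bonds broken (reactants):
  Br–Br: 1 × 187 = 187
  C–C: 1 × 354 = 354
  C–H: 6 × 419 = 2514
  Σ(broken) = 3055 kJ
Bonds formed (products):
  C–Br: 1 × 266 = 266
  C–C: 1 × 354 = 354
  C–H: 5 × 419 = 2095
  H–Br: 1 × 352 = 352
  Σ(formed) = 3067 kJ
ΔH = Σ(broken) − Σ(formed) = 3055 − 3067 = −12 kJ

ΔH ≈ −12 kJ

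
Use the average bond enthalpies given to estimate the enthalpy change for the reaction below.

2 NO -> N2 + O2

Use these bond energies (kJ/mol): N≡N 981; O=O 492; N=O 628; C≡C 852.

ΔH ≈ −217 kJ

Bonds broken (reactants):
  N=O: 2 × 628 = 1256
  Σ(broken) = 1256 kJ
Bonds formed (products):
  N≡N: 1 × 981 = 981
  O=O: 1 × 492 = 492
  Σ(formed) = 1473 kJ
ΔH = Σ(broken) − Σ(formed) = 1256 − 1473 = −217 kJ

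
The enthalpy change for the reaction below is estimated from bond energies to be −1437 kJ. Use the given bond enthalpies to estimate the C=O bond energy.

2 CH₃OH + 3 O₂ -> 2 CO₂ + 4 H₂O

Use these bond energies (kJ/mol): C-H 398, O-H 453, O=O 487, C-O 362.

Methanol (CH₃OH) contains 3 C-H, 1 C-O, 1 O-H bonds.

Let D be the C=O bond energy.
Σ(broken) = 6×398 + 2×362 + 2×453 + 3×487 = 5479
Σ(formed) = 4×D + 8×453 = 3624 + 4D
ΔH = Σ(broken) − Σ(formed) = (5479) − (3624 + 4D) = +1855 − 4D
Setting this equal to −1437 kJ gives 4D = 3292, so D = 823 kJ/mol.

D(C=O) ≈ 823 kJ/mol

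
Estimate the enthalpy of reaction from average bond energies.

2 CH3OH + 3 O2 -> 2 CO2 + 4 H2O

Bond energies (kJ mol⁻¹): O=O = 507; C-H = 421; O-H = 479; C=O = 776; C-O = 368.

Bonds broken (reactants):
  C-H: 6 × 421 = 2526
  C-O: 2 × 368 = 736
  O-H: 2 × 479 = 958
  O=O: 3 × 507 = 1521
  Σ(broken) = 5741 kJ
Bonds formed (products):
  C=O: 4 × 776 = 3104
  O-H: 8 × 479 = 3832
  Σ(formed) = 6936 kJ
ΔH = Σ(broken) − Σ(formed) = 5741 − 6936 = −1195 kJ

ΔH ≈ −1195 kJ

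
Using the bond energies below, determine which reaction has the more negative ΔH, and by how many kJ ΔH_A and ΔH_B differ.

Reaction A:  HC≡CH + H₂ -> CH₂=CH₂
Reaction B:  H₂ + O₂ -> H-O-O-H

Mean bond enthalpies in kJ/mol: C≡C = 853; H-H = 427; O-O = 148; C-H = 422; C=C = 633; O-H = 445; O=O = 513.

Reaction A:
  Bonds broken (reactants):
    C≡C: 1 × 853 = 853
    C-H: 2 × 422 = 844
    H-H: 1 × 427 = 427
    Σ(broken) = 2124 kJ
  Bonds formed (products):
    C-H: 4 × 422 = 1688
    C=C: 1 × 633 = 633
    Σ(formed) = 2321 kJ
  ΔH_A = 2124 − 2321 = −197 kJ
Reaction B:
  Bonds broken (reactants):
    H-H: 1 × 427 = 427
    O=O: 1 × 513 = 513
    Σ(broken) = 940 kJ
  Bonds formed (products):
    O-H: 2 × 445 = 890
    O-O: 1 × 148 = 148
    Σ(formed) = 1038 kJ
  ΔH_B = 940 − 1038 = −98 kJ
ΔH_A − ΔH_B = −99 kJ, so reaction A has the more negative ΔH; |ΔH_A − ΔH_B| = 99 kJ.

Reaction A, by 99 kJ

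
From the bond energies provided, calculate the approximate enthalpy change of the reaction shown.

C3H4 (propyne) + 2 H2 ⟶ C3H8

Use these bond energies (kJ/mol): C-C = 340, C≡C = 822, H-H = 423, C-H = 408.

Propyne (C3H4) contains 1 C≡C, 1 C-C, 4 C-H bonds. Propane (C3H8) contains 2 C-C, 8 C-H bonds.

Bonds broken (reactants):
  C≡C: 1 × 822 = 822
  C-C: 1 × 340 = 340
  C-H: 4 × 408 = 1632
  H-H: 2 × 423 = 846
  Σ(broken) = 3640 kJ
Bonds formed (products):
  C-C: 2 × 340 = 680
  C-H: 8 × 408 = 3264
  Σ(formed) = 3944 kJ
ΔH = Σ(broken) − Σ(formed) = 3640 − 3944 = −304 kJ

ΔH ≈ −304 kJ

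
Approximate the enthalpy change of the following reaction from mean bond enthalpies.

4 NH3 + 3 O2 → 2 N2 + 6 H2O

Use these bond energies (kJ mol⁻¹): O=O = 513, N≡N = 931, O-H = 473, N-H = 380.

ΔH ≈ −1439 kJ

Bonds broken (reactants):
  N-H: 12 × 380 = 4560
  O=O: 3 × 513 = 1539
  Σ(broken) = 6099 kJ
Bonds formed (products):
  N≡N: 2 × 931 = 1862
  O-H: 12 × 473 = 5676
  Σ(formed) = 7538 kJ
ΔH = Σ(broken) − Σ(formed) = 6099 − 7538 = −1439 kJ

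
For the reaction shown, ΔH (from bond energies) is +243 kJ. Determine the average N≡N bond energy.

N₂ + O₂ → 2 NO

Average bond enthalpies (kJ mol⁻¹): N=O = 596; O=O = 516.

Let D be the N≡N bond energy.
Σ(broken) = 1×D + 1×516 = 516 + D
Σ(formed) = 2×596 = 1192
ΔH = Σ(broken) − Σ(formed) = (516 + D) − (1192) = −676 + D
Setting this equal to +243 kJ gives D = 919 kJ/mol.

D(N≡N) ≈ 919 kJ/mol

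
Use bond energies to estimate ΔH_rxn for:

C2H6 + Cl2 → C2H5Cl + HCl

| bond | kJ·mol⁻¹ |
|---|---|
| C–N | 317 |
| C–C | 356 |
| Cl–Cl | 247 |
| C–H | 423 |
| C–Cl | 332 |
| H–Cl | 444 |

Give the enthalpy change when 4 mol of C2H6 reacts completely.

ΔH = −424 kJ

Bonds broken (reactants):
  C–C: 1 × 356 = 356
  C–H: 6 × 423 = 2538
  Cl–Cl: 1 × 247 = 247
  Σ(broken) = 3141 kJ
Bonds formed (products):
  C–C: 1 × 356 = 356
  C–Cl: 1 × 332 = 332
  C–H: 5 × 423 = 2115
  H–Cl: 1 × 444 = 444
  Σ(formed) = 3247 kJ
ΔH = Σ(broken) − Σ(formed) = 3141 − 3247 = −106 kJ
For 4× the reaction as written: 4 × (−106) = −424 kJ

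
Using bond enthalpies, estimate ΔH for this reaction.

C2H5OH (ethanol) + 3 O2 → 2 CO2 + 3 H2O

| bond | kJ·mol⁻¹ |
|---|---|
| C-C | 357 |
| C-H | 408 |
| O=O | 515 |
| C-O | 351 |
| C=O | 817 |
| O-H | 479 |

ΔH ≈ −1370 kJ

Bonds broken (reactants):
  C-C: 1 × 357 = 357
  C-H: 5 × 408 = 2040
  C-O: 1 × 351 = 351
  O-H: 1 × 479 = 479
  O=O: 3 × 515 = 1545
  Σ(broken) = 4772 kJ
Bonds formed (products):
  C=O: 4 × 817 = 3268
  O-H: 6 × 479 = 2874
  Σ(formed) = 6142 kJ
ΔH = Σ(broken) − Σ(formed) = 4772 − 6142 = −1370 kJ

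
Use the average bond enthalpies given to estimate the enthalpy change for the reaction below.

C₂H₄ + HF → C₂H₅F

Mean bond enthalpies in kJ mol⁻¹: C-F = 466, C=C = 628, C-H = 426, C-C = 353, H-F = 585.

Bonds broken (reactants):
  C-H: 4 × 426 = 1704
  C=C: 1 × 628 = 628
  H-F: 1 × 585 = 585
  Σ(broken) = 2917 kJ
Bonds formed (products):
  C-C: 1 × 353 = 353
  C-F: 1 × 466 = 466
  C-H: 5 × 426 = 2130
  Σ(formed) = 2949 kJ
ΔH = Σ(broken) − Σ(formed) = 2917 − 2949 = −32 kJ

ΔH ≈ −32 kJ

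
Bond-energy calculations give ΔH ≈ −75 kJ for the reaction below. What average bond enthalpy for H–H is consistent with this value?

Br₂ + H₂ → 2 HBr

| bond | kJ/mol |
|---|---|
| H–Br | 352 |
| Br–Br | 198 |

Let D be the H–H bond energy.
Σ(broken) = 1×198 + 1×D = 198 + D
Σ(formed) = 2×352 = 704
ΔH = Σ(broken) − Σ(formed) = (198 + D) − (704) = −506 + D
Setting this equal to −75 kJ gives D = 431 kJ/mol.

D(H–H) ≈ 431 kJ/mol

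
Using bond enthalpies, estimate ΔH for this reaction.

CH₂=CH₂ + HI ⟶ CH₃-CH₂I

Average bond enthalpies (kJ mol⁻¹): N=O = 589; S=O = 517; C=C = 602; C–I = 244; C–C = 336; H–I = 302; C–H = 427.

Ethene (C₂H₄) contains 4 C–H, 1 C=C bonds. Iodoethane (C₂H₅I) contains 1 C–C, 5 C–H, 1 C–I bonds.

ΔH ≈ −103 kJ

Bonds broken (reactants):
  C–H: 4 × 427 = 1708
  C=C: 1 × 602 = 602
  H–I: 1 × 302 = 302
  Σ(broken) = 2612 kJ
Bonds formed (products):
  C–C: 1 × 336 = 336
  C–H: 5 × 427 = 2135
  C–I: 1 × 244 = 244
  Σ(formed) = 2715 kJ
ΔH = Σ(broken) − Σ(formed) = 2612 − 2715 = −103 kJ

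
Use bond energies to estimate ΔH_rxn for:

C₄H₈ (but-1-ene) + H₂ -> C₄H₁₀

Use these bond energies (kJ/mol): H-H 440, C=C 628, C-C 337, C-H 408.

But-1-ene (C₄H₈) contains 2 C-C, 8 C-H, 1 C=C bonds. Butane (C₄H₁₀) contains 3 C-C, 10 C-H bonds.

ΔH ≈ −85 kJ

Bonds broken (reactants):
  C-C: 2 × 337 = 674
  C-H: 8 × 408 = 3264
  C=C: 1 × 628 = 628
  H-H: 1 × 440 = 440
  Σ(broken) = 5006 kJ
Bonds formed (products):
  C-C: 3 × 337 = 1011
  C-H: 10 × 408 = 4080
  Σ(formed) = 5091 kJ
ΔH = Σ(broken) − Σ(formed) = 5006 − 5091 = −85 kJ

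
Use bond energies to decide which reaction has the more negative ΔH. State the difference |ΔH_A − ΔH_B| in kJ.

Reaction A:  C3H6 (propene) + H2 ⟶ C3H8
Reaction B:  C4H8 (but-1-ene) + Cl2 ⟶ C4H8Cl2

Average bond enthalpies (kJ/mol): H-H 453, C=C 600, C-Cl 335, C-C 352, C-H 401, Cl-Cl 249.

Reaction B, by 72 kJ

Reaction A:
  Bonds broken (reactants):
    C-C: 1 × 352 = 352
    C-H: 6 × 401 = 2406
    C=C: 1 × 600 = 600
    H-H: 1 × 453 = 453
    Σ(broken) = 3811 kJ
  Bonds formed (products):
    C-C: 2 × 352 = 704
    C-H: 8 × 401 = 3208
    Σ(formed) = 3912 kJ
  ΔH_A = 3811 − 3912 = −101 kJ
Reaction B:
  Bonds broken (reactants):
    C-C: 2 × 352 = 704
    C-H: 8 × 401 = 3208
    C=C: 1 × 600 = 600
    Cl-Cl: 1 × 249 = 249
    Σ(broken) = 4761 kJ
  Bonds formed (products):
    C-C: 3 × 352 = 1056
    C-Cl: 2 × 335 = 670
    C-H: 8 × 401 = 3208
    Σ(formed) = 4934 kJ
  ΔH_B = 4761 − 4934 = −173 kJ
ΔH_A − ΔH_B = +72 kJ, so reaction B has the more negative ΔH; |ΔH_A − ΔH_B| = 72 kJ.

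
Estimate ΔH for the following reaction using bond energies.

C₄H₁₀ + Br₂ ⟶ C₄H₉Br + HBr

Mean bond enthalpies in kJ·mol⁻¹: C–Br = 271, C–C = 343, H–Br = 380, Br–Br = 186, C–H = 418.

ΔH ≈ −47 kJ

Bonds broken (reactants):
  Br–Br: 1 × 186 = 186
  C–C: 3 × 343 = 1029
  C–H: 10 × 418 = 4180
  Σ(broken) = 5395 kJ
Bonds formed (products):
  C–Br: 1 × 271 = 271
  C–C: 3 × 343 = 1029
  C–H: 9 × 418 = 3762
  H–Br: 1 × 380 = 380
  Σ(formed) = 5442 kJ
ΔH = Σ(broken) − Σ(formed) = 5395 − 5442 = −47 kJ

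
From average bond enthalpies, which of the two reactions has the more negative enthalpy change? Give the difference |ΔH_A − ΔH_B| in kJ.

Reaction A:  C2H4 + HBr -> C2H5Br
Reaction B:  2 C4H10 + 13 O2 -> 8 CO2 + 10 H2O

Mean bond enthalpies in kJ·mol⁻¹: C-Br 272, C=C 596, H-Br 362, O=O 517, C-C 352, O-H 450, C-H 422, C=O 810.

Reaction A:
  Bonds broken (reactants):
    C-H: 4 × 422 = 1688
    C=C: 1 × 596 = 596
    H-Br: 1 × 362 = 362
    Σ(broken) = 2646 kJ
  Bonds formed (products):
    C-Br: 1 × 272 = 272
    C-C: 1 × 352 = 352
    C-H: 5 × 422 = 2110
    Σ(formed) = 2734 kJ
  ΔH_A = 2646 − 2734 = −88 kJ
Reaction B:
  Bonds broken (reactants):
    C-C: 6 × 352 = 2112
    C-H: 20 × 422 = 8440
    O=O: 13 × 517 = 6721
    Σ(broken) = 17273 kJ
  Bonds formed (products):
    C=O: 16 × 810 = 12960
    O-H: 20 × 450 = 9000
    Σ(formed) = 21960 kJ
  ΔH_B = 17273 − 21960 = −4687 kJ
ΔH_A − ΔH_B = +4599 kJ, so reaction B has the more negative ΔH; |ΔH_A − ΔH_B| = 4599 kJ.

Reaction B, by 4599 kJ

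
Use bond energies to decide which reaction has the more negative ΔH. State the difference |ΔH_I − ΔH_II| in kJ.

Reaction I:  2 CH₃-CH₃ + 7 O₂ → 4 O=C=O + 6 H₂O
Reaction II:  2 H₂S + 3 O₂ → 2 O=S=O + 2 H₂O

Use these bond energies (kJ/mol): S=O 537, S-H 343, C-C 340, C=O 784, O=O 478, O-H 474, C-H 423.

Reaction I, by 1620 kJ

Reaction I:
  Bonds broken (reactants):
    C-C: 2 × 340 = 680
    C-H: 12 × 423 = 5076
    O=O: 7 × 478 = 3346
    Σ(broken) = 9102 kJ
  Bonds formed (products):
    C=O: 8 × 784 = 6272
    O-H: 12 × 474 = 5688
    Σ(formed) = 11960 kJ
  ΔH_I = 9102 − 11960 = −2858 kJ
Reaction II:
  Bonds broken (reactants):
    O=O: 3 × 478 = 1434
    S-H: 4 × 343 = 1372
    Σ(broken) = 2806 kJ
  Bonds formed (products):
    O-H: 4 × 474 = 1896
    S=O: 4 × 537 = 2148
    Σ(formed) = 4044 kJ
  ΔH_II = 2806 − 4044 = −1238 kJ
ΔH_I − ΔH_II = −1620 kJ, so reaction I has the more negative ΔH; |ΔH_I − ΔH_II| = 1620 kJ.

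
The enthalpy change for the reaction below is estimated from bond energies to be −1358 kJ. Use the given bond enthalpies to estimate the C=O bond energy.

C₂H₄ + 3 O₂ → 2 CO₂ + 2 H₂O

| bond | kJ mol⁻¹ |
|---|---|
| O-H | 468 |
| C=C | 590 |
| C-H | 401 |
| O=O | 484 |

D(C=O) ≈ 783 kJ/mol

Let D be the C=O bond energy.
Σ(broken) = 4×401 + 1×590 + 3×484 = 3646
Σ(formed) = 4×D + 4×468 = 1872 + 4D
ΔH = Σ(broken) − Σ(formed) = (3646) − (1872 + 4D) = +1774 − 4D
Setting this equal to −1358 kJ gives 4D = 3132, so D = 783 kJ/mol.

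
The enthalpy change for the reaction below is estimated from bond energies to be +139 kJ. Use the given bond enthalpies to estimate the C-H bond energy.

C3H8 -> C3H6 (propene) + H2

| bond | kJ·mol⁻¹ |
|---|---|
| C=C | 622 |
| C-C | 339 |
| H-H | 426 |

D(C-H) ≈ 424 kJ/mol

Let D be the C-H bond energy.
Σ(broken) = 2×339 + 8×D = 678 + 8D
Σ(formed) = 1×339 + 6×D + 1×622 + 1×426 = 1387 + 6D
ΔH = Σ(broken) − Σ(formed) = (678 + 8D) − (1387 + 6D) = −709 + 2D
Setting this equal to +139 kJ gives 2D = 848, so D = 424 kJ/mol.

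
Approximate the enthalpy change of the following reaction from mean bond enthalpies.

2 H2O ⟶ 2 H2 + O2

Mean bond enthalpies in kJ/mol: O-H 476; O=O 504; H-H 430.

Bonds broken (reactants):
  O-H: 4 × 476 = 1904
  Σ(broken) = 1904 kJ
Bonds formed (products):
  H-H: 2 × 430 = 860
  O=O: 1 × 504 = 504
  Σ(formed) = 1364 kJ
ΔH = Σ(broken) − Σ(formed) = 1904 − 1364 = +540 kJ

ΔH ≈ +540 kJ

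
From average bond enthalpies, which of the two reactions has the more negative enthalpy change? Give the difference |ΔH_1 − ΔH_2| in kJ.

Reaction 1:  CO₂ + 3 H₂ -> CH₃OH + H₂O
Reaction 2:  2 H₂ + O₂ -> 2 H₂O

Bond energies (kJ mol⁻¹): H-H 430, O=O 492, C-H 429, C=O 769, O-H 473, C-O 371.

Reaction 2, by 291 kJ

Reaction 1:
  Bonds broken (reactants):
    C=O: 2 × 769 = 1538
    H-H: 3 × 430 = 1290
    Σ(broken) = 2828 kJ
  Bonds formed (products):
    C-H: 3 × 429 = 1287
    C-O: 1 × 371 = 371
    O-H: 3 × 473 = 1419
    Σ(formed) = 3077 kJ
  ΔH_1 = 2828 − 3077 = −249 kJ
Reaction 2:
  Bonds broken (reactants):
    H-H: 2 × 430 = 860
    O=O: 1 × 492 = 492
    Σ(broken) = 1352 kJ
  Bonds formed (products):
    O-H: 4 × 473 = 1892
    Σ(formed) = 1892 kJ
  ΔH_2 = 1352 − 1892 = −540 kJ
ΔH_1 − ΔH_2 = +291 kJ, so reaction 2 has the more negative ΔH; |ΔH_1 − ΔH_2| = 291 kJ.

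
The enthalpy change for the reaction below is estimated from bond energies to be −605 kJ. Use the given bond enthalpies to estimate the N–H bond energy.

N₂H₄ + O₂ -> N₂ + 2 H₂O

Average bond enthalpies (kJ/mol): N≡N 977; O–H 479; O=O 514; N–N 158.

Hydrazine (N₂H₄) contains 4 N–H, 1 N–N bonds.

D(N–H) ≈ 404 kJ/mol

Let D be the N–H bond energy.
Σ(broken) = 4×D + 1×158 + 1×514 = 672 + 4D
Σ(formed) = 1×977 + 4×479 = 2893
ΔH = Σ(broken) − Σ(formed) = (672 + 4D) − (2893) = −2221 + 4D
Setting this equal to −605 kJ gives 4D = 1616, so D = 404 kJ/mol.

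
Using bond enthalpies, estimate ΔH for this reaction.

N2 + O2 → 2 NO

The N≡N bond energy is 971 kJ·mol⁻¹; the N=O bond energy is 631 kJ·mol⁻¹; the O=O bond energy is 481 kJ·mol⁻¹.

Bonds broken (reactants):
  N≡N: 1 × 971 = 971
  O=O: 1 × 481 = 481
  Σ(broken) = 1452 kJ
Bonds formed (products):
  N=O: 2 × 631 = 1262
  Σ(formed) = 1262 kJ
ΔH = Σ(broken) − Σ(formed) = 1452 − 1262 = +190 kJ

ΔH ≈ +190 kJ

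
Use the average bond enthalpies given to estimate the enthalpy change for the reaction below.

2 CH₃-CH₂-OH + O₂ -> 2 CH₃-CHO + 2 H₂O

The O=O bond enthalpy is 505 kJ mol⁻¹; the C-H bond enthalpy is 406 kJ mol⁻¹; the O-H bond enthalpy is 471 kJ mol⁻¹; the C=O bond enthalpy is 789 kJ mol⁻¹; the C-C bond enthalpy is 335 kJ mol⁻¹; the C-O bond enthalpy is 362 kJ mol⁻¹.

Bonds broken (reactants):
  C-C: 2 × 335 = 670
  C-H: 10 × 406 = 4060
  C-O: 2 × 362 = 724
  O-H: 2 × 471 = 942
  O=O: 1 × 505 = 505
  Σ(broken) = 6901 kJ
Bonds formed (products):
  C-C: 2 × 335 = 670
  C-H: 8 × 406 = 3248
  C=O: 2 × 789 = 1578
  O-H: 4 × 471 = 1884
  Σ(formed) = 7380 kJ
ΔH = Σ(broken) − Σ(formed) = 6901 − 7380 = −479 kJ

ΔH ≈ −479 kJ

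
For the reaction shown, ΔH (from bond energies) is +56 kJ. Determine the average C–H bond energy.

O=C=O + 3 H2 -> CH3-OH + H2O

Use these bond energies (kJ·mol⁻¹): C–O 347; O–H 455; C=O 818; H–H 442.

Let D be the C–H bond energy.
Σ(broken) = 2×818 + 3×442 = 2962
Σ(formed) = 3×D + 1×347 + 3×455 = 1712 + 3D
ΔH = Σ(broken) − Σ(formed) = (2962) − (1712 + 3D) = +1250 − 3D
Setting this equal to +56 kJ gives 3D = 1194, so D = 398 kJ/mol.

D(C–H) ≈ 398 kJ/mol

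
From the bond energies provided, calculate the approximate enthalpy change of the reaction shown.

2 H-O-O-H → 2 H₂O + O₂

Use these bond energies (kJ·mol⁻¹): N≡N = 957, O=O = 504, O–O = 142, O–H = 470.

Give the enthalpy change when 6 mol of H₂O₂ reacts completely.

ΔH = −660 kJ

Bonds broken (reactants):
  O–H: 4 × 470 = 1880
  O–O: 2 × 142 = 284
  Σ(broken) = 2164 kJ
Bonds formed (products):
  O–H: 4 × 470 = 1880
  O=O: 1 × 504 = 504
  Σ(formed) = 2384 kJ
ΔH = Σ(broken) − Σ(formed) = 2164 − 2384 = −220 kJ
For 3× the reaction as written: 3 × (−220) = −660 kJ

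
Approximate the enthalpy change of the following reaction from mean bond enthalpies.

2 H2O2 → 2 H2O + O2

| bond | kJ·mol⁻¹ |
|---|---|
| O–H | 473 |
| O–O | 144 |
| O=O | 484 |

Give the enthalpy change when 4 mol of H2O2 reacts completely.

Bonds broken (reactants):
  O–H: 4 × 473 = 1892
  O–O: 2 × 144 = 288
  Σ(broken) = 2180 kJ
Bonds formed (products):
  O–H: 4 × 473 = 1892
  O=O: 1 × 484 = 484
  Σ(formed) = 2376 kJ
ΔH = Σ(broken) − Σ(formed) = 2180 − 2376 = −196 kJ
For 2× the reaction as written: 2 × (−196) = −392 kJ

ΔH = −392 kJ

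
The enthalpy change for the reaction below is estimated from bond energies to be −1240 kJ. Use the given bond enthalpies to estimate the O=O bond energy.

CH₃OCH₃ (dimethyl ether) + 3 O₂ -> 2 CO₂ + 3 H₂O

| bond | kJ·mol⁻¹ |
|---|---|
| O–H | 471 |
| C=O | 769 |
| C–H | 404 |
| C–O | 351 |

D(O=O) ≈ 512 kJ/mol

Let D be the O=O bond energy.
Σ(broken) = 6×404 + 2×351 + 3×D = 3126 + 3D
Σ(formed) = 4×769 + 6×471 = 5902
ΔH = Σ(broken) − Σ(formed) = (3126 + 3D) − (5902) = −2776 + 3D
Setting this equal to −1240 kJ gives 3D = 1536, so D = 512 kJ/mol.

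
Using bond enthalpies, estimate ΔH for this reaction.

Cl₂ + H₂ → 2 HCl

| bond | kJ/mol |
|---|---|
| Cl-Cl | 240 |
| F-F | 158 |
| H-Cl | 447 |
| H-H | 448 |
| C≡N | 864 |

ΔH ≈ −206 kJ

Bonds broken (reactants):
  Cl-Cl: 1 × 240 = 240
  H-H: 1 × 448 = 448
  Σ(broken) = 688 kJ
Bonds formed (products):
  H-Cl: 2 × 447 = 894
  Σ(formed) = 894 kJ
ΔH = Σ(broken) − Σ(formed) = 688 − 894 = −206 kJ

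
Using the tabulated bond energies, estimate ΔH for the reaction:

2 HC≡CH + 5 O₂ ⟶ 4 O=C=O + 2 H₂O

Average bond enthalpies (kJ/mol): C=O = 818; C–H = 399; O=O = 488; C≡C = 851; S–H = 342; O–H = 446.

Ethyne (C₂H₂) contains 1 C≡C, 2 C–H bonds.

Bonds broken (reactants):
  C≡C: 2 × 851 = 1702
  C–H: 4 × 399 = 1596
  O=O: 5 × 488 = 2440
  Σ(broken) = 5738 kJ
Bonds formed (products):
  C=O: 8 × 818 = 6544
  O–H: 4 × 446 = 1784
  Σ(formed) = 8328 kJ
ΔH = Σ(broken) − Σ(formed) = 5738 − 8328 = −2590 kJ

ΔH ≈ −2590 kJ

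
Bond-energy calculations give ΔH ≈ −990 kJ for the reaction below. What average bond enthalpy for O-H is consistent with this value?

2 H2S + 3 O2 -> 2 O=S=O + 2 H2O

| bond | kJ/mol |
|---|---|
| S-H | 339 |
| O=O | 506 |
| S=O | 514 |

D(O-H) ≈ 452 kJ/mol

Let D be the O-H bond energy.
Σ(broken) = 3×506 + 4×339 = 2874
Σ(formed) = 4×D + 4×514 = 2056 + 4D
ΔH = Σ(broken) − Σ(formed) = (2874) − (2056 + 4D) = +818 − 4D
Setting this equal to −990 kJ gives 4D = 1808, so D = 452 kJ/mol.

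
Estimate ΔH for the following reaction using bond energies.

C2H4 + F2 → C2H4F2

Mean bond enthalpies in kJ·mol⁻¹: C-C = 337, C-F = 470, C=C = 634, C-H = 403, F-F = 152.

ΔH ≈ −491 kJ

Bonds broken (reactants):
  C-H: 4 × 403 = 1612
  C=C: 1 × 634 = 634
  F-F: 1 × 152 = 152
  Σ(broken) = 2398 kJ
Bonds formed (products):
  C-C: 1 × 337 = 337
  C-F: 2 × 470 = 940
  C-H: 4 × 403 = 1612
  Σ(formed) = 2889 kJ
ΔH = Σ(broken) − Σ(formed) = 2398 − 2889 = −491 kJ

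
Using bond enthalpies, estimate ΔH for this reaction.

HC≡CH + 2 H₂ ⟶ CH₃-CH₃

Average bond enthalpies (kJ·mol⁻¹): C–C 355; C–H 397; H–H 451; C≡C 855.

ΔH ≈ −186 kJ

Bonds broken (reactants):
  C≡C: 1 × 855 = 855
  C–H: 2 × 397 = 794
  H–H: 2 × 451 = 902
  Σ(broken) = 2551 kJ
Bonds formed (products):
  C–C: 1 × 355 = 355
  C–H: 6 × 397 = 2382
  Σ(formed) = 2737 kJ
ΔH = Σ(broken) − Σ(formed) = 2551 − 2737 = −186 kJ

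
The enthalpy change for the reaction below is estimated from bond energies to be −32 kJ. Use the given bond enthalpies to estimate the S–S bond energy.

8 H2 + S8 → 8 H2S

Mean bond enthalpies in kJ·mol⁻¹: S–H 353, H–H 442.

Let D be the S–S bond energy.
Σ(broken) = 8×442 + 8×D = 3536 + 8D
Σ(formed) = 16×353 = 5648
ΔH = Σ(broken) − Σ(formed) = (3536 + 8D) − (5648) = −2112 + 8D
Setting this equal to −32 kJ gives 8D = 2080, so D = 260 kJ/mol.

D(S–S) ≈ 260 kJ/mol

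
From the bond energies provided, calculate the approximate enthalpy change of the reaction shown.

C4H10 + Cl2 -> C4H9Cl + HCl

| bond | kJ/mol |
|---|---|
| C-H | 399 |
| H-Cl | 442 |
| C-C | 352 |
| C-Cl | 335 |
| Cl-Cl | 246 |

Bonds broken (reactants):
  C-C: 3 × 352 = 1056
  C-H: 10 × 399 = 3990
  Cl-Cl: 1 × 246 = 246
  Σ(broken) = 5292 kJ
Bonds formed (products):
  C-C: 3 × 352 = 1056
  C-Cl: 1 × 335 = 335
  C-H: 9 × 399 = 3591
  H-Cl: 1 × 442 = 442
  Σ(formed) = 5424 kJ
ΔH = Σ(broken) − Σ(formed) = 5292 − 5424 = −132 kJ

ΔH ≈ −132 kJ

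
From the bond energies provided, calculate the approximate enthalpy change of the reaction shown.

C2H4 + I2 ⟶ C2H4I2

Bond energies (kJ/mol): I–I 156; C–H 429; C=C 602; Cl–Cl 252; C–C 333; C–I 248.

Bonds broken (reactants):
  C–H: 4 × 429 = 1716
  C=C: 1 × 602 = 602
  I–I: 1 × 156 = 156
  Σ(broken) = 2474 kJ
Bonds formed (products):
  C–C: 1 × 333 = 333
  C–H: 4 × 429 = 1716
  C–I: 2 × 248 = 496
  Σ(formed) = 2545 kJ
ΔH = Σ(broken) − Σ(formed) = 2474 − 2545 = −71 kJ

ΔH ≈ −71 kJ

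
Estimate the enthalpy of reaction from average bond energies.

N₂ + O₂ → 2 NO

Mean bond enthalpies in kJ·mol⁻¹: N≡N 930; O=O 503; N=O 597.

Bonds broken (reactants):
  N≡N: 1 × 930 = 930
  O=O: 1 × 503 = 503
  Σ(broken) = 1433 kJ
Bonds formed (products):
  N=O: 2 × 597 = 1194
  Σ(formed) = 1194 kJ
ΔH = Σ(broken) − Σ(formed) = 1433 − 1194 = +239 kJ

ΔH ≈ +239 kJ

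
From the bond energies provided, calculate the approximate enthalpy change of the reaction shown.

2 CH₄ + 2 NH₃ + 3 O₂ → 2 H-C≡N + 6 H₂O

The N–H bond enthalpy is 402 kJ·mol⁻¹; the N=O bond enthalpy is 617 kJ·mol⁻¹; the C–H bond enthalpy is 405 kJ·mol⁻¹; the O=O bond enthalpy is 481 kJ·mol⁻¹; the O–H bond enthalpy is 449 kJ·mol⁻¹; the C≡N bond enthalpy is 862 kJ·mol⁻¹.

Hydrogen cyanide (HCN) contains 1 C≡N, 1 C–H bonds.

Bonds broken (reactants):
  C–H: 8 × 405 = 3240
  N–H: 6 × 402 = 2412
  O=O: 3 × 481 = 1443
  Σ(broken) = 7095 kJ
Bonds formed (products):
  C≡N: 2 × 862 = 1724
  C–H: 2 × 405 = 810
  O–H: 12 × 449 = 5388
  Σ(formed) = 7922 kJ
ΔH = Σ(broken) − Σ(formed) = 7095 − 7922 = −827 kJ

ΔH ≈ −827 kJ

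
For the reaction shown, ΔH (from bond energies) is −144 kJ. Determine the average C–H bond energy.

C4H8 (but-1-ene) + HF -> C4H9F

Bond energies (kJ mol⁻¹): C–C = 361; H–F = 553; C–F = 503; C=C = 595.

D(C–H) ≈ 428 kJ/mol

Let D be the C–H bond energy.
Σ(broken) = 2×361 + 8×D + 1×595 + 1×553 = 1870 + 8D
Σ(formed) = 3×361 + 1×503 + 9×D = 1586 + 9D
ΔH = Σ(broken) − Σ(formed) = (1870 + 8D) − (1586 + 9D) = +284 − D
Setting this equal to −144 kJ gives D = 428 kJ/mol.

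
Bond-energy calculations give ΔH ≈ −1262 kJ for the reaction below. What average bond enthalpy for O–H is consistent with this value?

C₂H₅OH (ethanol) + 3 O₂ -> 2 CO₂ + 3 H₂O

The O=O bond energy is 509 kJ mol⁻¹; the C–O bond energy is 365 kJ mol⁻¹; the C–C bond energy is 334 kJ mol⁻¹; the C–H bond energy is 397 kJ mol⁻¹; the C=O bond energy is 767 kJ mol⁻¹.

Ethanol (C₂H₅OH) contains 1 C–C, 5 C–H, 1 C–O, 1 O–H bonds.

D(O–H) ≈ 481 kJ/mol

Let D be the O–H bond energy.
Σ(broken) = 1×334 + 5×397 + 1×365 + 1×D + 3×509 = 4211 + D
Σ(formed) = 4×767 + 6×D = 3068 + 6D
ΔH = Σ(broken) − Σ(formed) = (4211 + D) − (3068 + 6D) = +1143 − 5D
Setting this equal to −1262 kJ gives 5D = 2405, so D = 481 kJ/mol.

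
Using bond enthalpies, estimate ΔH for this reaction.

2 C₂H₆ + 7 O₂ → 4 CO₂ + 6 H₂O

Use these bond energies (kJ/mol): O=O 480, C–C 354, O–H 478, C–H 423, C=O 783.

ΔH ≈ −2856 kJ

Bonds broken (reactants):
  C–C: 2 × 354 = 708
  C–H: 12 × 423 = 5076
  O=O: 7 × 480 = 3360
  Σ(broken) = 9144 kJ
Bonds formed (products):
  C=O: 8 × 783 = 6264
  O–H: 12 × 478 = 5736
  Σ(formed) = 12000 kJ
ΔH = Σ(broken) − Σ(formed) = 9144 − 12000 = −2856 kJ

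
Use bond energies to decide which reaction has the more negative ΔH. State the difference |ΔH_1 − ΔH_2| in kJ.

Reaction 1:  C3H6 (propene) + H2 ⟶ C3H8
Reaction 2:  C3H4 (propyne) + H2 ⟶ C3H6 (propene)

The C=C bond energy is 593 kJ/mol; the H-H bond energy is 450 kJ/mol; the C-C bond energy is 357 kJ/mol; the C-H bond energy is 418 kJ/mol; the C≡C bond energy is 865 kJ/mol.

Reaction 1, by 36 kJ

Reaction 1:
  Bonds broken (reactants):
    C-C: 1 × 357 = 357
    C-H: 6 × 418 = 2508
    C=C: 1 × 593 = 593
    H-H: 1 × 450 = 450
    Σ(broken) = 3908 kJ
  Bonds formed (products):
    C-C: 2 × 357 = 714
    C-H: 8 × 418 = 3344
    Σ(formed) = 4058 kJ
  ΔH_1 = 3908 − 4058 = −150 kJ
Reaction 2:
  Bonds broken (reactants):
    C≡C: 1 × 865 = 865
    C-C: 1 × 357 = 357
    C-H: 4 × 418 = 1672
    H-H: 1 × 450 = 450
    Σ(broken) = 3344 kJ
  Bonds formed (products):
    C-C: 1 × 357 = 357
    C-H: 6 × 418 = 2508
    C=C: 1 × 593 = 593
    Σ(formed) = 3458 kJ
  ΔH_2 = 3344 − 3458 = −114 kJ
ΔH_1 − ΔH_2 = −36 kJ, so reaction 1 has the more negative ΔH; |ΔH_1 − ΔH_2| = 36 kJ.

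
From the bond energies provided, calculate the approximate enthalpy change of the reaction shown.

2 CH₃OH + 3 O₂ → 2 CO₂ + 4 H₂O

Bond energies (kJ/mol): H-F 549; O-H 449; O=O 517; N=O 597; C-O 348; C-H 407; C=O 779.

ΔH ≈ −1121 kJ

Bonds broken (reactants):
  C-H: 6 × 407 = 2442
  C-O: 2 × 348 = 696
  O-H: 2 × 449 = 898
  O=O: 3 × 517 = 1551
  Σ(broken) = 5587 kJ
Bonds formed (products):
  C=O: 4 × 779 = 3116
  O-H: 8 × 449 = 3592
  Σ(formed) = 6708 kJ
ΔH = Σ(broken) − Σ(formed) = 5587 − 6708 = −1121 kJ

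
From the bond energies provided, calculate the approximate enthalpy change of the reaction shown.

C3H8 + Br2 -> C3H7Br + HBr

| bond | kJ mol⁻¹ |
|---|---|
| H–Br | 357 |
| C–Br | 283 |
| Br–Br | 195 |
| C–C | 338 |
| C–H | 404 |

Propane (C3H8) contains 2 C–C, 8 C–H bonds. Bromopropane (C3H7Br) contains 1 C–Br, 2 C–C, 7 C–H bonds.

ΔH ≈ −41 kJ

Bonds broken (reactants):
  Br–Br: 1 × 195 = 195
  C–C: 2 × 338 = 676
  C–H: 8 × 404 = 3232
  Σ(broken) = 4103 kJ
Bonds formed (products):
  C–Br: 1 × 283 = 283
  C–C: 2 × 338 = 676
  C–H: 7 × 404 = 2828
  H–Br: 1 × 357 = 357
  Σ(formed) = 4144 kJ
ΔH = Σ(broken) − Σ(formed) = 4103 − 4144 = −41 kJ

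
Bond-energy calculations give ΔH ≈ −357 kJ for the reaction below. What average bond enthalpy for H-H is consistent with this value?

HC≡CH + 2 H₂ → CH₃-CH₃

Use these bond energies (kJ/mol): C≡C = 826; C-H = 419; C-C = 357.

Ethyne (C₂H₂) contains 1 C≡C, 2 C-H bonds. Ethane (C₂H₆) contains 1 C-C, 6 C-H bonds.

Let D be the H-H bond energy.
Σ(broken) = 1×826 + 2×419 + 2×D = 1664 + 2D
Σ(formed) = 1×357 + 6×419 = 2871
ΔH = Σ(broken) − Σ(formed) = (1664 + 2D) − (2871) = −1207 + 2D
Setting this equal to −357 kJ gives 2D = 850, so D = 425 kJ/mol.

D(H-H) ≈ 425 kJ/mol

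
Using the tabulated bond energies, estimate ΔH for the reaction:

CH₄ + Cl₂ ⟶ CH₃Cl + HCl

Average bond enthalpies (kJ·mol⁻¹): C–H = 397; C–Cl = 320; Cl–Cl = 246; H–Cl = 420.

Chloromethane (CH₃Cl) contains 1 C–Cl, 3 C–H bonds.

Bonds broken (reactants):
  C–H: 4 × 397 = 1588
  Cl–Cl: 1 × 246 = 246
  Σ(broken) = 1834 kJ
Bonds formed (products):
  C–Cl: 1 × 320 = 320
  C–H: 3 × 397 = 1191
  H–Cl: 1 × 420 = 420
  Σ(formed) = 1931 kJ
ΔH = Σ(broken) − Σ(formed) = 1834 − 1931 = −97 kJ

ΔH ≈ −97 kJ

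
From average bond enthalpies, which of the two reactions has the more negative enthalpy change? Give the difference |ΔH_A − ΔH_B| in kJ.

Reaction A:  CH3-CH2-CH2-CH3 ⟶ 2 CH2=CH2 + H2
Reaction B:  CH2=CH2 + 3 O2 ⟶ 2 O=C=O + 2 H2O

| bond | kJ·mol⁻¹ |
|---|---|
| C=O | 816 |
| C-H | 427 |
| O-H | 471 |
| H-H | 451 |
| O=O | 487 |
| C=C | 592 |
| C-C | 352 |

Reaction A:
  Bonds broken (reactants):
    C-C: 3 × 352 = 1056
    C-H: 10 × 427 = 4270
    Σ(broken) = 5326 kJ
  Bonds formed (products):
    C-H: 8 × 427 = 3416
    C=C: 2 × 592 = 1184
    H-H: 1 × 451 = 451
    Σ(formed) = 5051 kJ
  ΔH_A = 5326 − 5051 = +275 kJ
Reaction B:
  Bonds broken (reactants):
    C-H: 4 × 427 = 1708
    C=C: 1 × 592 = 592
    O=O: 3 × 487 = 1461
    Σ(broken) = 3761 kJ
  Bonds formed (products):
    C=O: 4 × 816 = 3264
    O-H: 4 × 471 = 1884
    Σ(formed) = 5148 kJ
  ΔH_B = 3761 − 5148 = −1387 kJ
ΔH_A − ΔH_B = +1662 kJ, so reaction B has the more negative ΔH; |ΔH_A − ΔH_B| = 1662 kJ.

Reaction B, by 1662 kJ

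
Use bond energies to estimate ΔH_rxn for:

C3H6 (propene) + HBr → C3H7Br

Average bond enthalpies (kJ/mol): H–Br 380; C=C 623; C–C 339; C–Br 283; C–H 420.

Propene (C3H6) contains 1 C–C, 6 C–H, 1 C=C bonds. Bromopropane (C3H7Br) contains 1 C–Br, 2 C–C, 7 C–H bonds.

ΔH ≈ −39 kJ

Bonds broken (reactants):
  C–C: 1 × 339 = 339
  C–H: 6 × 420 = 2520
  C=C: 1 × 623 = 623
  H–Br: 1 × 380 = 380
  Σ(broken) = 3862 kJ
Bonds formed (products):
  C–Br: 1 × 283 = 283
  C–C: 2 × 339 = 678
  C–H: 7 × 420 = 2940
  Σ(formed) = 3901 kJ
ΔH = Σ(broken) − Σ(formed) = 3862 − 3901 = −39 kJ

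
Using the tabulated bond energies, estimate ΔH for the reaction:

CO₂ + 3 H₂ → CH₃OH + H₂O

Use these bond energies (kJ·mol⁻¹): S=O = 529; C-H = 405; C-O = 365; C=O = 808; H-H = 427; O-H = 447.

ΔH ≈ −24 kJ

Bonds broken (reactants):
  C=O: 2 × 808 = 1616
  H-H: 3 × 427 = 1281
  Σ(broken) = 2897 kJ
Bonds formed (products):
  C-H: 3 × 405 = 1215
  C-O: 1 × 365 = 365
  O-H: 3 × 447 = 1341
  Σ(formed) = 2921 kJ
ΔH = Σ(broken) − Σ(formed) = 2897 − 2921 = −24 kJ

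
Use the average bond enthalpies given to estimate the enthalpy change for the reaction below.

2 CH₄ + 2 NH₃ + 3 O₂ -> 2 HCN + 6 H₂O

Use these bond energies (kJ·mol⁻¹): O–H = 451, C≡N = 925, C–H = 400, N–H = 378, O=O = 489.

ΔH ≈ −1127 kJ

Bonds broken (reactants):
  C–H: 8 × 400 = 3200
  N–H: 6 × 378 = 2268
  O=O: 3 × 489 = 1467
  Σ(broken) = 6935 kJ
Bonds formed (products):
  C≡N: 2 × 925 = 1850
  C–H: 2 × 400 = 800
  O–H: 12 × 451 = 5412
  Σ(formed) = 8062 kJ
ΔH = Σ(broken) − Σ(formed) = 6935 − 8062 = −1127 kJ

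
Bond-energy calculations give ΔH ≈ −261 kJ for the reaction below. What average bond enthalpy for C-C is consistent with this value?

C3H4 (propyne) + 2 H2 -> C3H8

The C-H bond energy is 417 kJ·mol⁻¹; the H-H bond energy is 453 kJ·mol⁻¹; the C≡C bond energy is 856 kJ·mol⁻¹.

Let D be the C-C bond energy.
Σ(broken) = 1×856 + 1×D + 4×417 + 2×453 = 3430 + D
Σ(formed) = 2×D + 8×417 = 3336 + 2D
ΔH = Σ(broken) − Σ(formed) = (3430 + D) − (3336 + 2D) = +94 − D
Setting this equal to −261 kJ gives D = 355 kJ/mol.

D(C-C) ≈ 355 kJ/mol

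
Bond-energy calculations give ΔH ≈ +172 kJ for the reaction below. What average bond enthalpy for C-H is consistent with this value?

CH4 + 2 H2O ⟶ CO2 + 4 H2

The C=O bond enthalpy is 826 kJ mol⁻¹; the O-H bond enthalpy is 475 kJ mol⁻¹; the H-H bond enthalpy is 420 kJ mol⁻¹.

Let D be the C-H bond energy.
Σ(broken) = 4×D + 4×475 = 1900 + 4D
Σ(formed) = 2×826 + 4×420 = 3332
ΔH = Σ(broken) − Σ(formed) = (1900 + 4D) − (3332) = −1432 + 4D
Setting this equal to +172 kJ gives 4D = 1604, so D = 401 kJ/mol.

D(C-H) ≈ 401 kJ/mol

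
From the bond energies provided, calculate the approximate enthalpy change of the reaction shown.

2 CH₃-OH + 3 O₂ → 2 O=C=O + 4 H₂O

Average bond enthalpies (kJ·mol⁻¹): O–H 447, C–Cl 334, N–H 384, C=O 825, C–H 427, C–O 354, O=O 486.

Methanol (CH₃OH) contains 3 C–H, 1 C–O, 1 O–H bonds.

ΔH ≈ −1254 kJ

Bonds broken (reactants):
  C–H: 6 × 427 = 2562
  C–O: 2 × 354 = 708
  O–H: 2 × 447 = 894
  O=O: 3 × 486 = 1458
  Σ(broken) = 5622 kJ
Bonds formed (products):
  C=O: 4 × 825 = 3300
  O–H: 8 × 447 = 3576
  Σ(formed) = 6876 kJ
ΔH = Σ(broken) − Σ(formed) = 5622 − 6876 = −1254 kJ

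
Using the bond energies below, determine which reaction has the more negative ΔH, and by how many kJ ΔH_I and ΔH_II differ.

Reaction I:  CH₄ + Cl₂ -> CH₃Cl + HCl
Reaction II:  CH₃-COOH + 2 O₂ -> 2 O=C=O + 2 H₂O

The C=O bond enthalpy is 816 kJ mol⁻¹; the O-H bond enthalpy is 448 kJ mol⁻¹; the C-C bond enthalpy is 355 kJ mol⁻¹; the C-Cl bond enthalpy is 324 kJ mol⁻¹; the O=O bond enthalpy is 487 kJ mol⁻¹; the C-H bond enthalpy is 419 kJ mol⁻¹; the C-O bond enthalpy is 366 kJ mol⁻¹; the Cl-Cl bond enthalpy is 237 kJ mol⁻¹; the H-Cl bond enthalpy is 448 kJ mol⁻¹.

Reaction II, by 724 kJ

Reaction I:
  Bonds broken (reactants):
    C-H: 4 × 419 = 1676
    Cl-Cl: 1 × 237 = 237
    Σ(broken) = 1913 kJ
  Bonds formed (products):
    C-Cl: 1 × 324 = 324
    C-H: 3 × 419 = 1257
    H-Cl: 1 × 448 = 448
    Σ(formed) = 2029 kJ
  ΔH_I = 1913 − 2029 = −116 kJ
Reaction II:
  Bonds broken (reactants):
    C-C: 1 × 355 = 355
    C-H: 3 × 419 = 1257
    C-O: 1 × 366 = 366
    C=O: 1 × 816 = 816
    O-H: 1 × 448 = 448
    O=O: 2 × 487 = 974
    Σ(broken) = 4216 kJ
  Bonds formed (products):
    C=O: 4 × 816 = 3264
    O-H: 4 × 448 = 1792
    Σ(formed) = 5056 kJ
  ΔH_II = 4216 − 5056 = −840 kJ
ΔH_I − ΔH_II = +724 kJ, so reaction II has the more negative ΔH; |ΔH_I − ΔH_II| = 724 kJ.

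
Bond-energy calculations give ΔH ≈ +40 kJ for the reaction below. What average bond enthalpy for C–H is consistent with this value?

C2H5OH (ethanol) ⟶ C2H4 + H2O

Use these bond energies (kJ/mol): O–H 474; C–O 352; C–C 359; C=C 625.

Let D be the C–H bond energy.
Σ(broken) = 1×359 + 5×D + 1×352 + 1×474 = 1185 + 5D
Σ(formed) = 4×D + 1×625 + 2×474 = 1573 + 4D
ΔH = Σ(broken) − Σ(formed) = (1185 + 5D) − (1573 + 4D) = −388 + D
Setting this equal to +40 kJ gives D = 428 kJ/mol.

D(C–H) ≈ 428 kJ/mol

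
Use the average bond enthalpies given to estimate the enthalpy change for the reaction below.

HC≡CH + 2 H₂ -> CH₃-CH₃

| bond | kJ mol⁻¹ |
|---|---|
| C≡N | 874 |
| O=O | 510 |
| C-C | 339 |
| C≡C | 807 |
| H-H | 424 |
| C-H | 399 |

Bonds broken (reactants):
  C≡C: 1 × 807 = 807
  C-H: 2 × 399 = 798
  H-H: 2 × 424 = 848
  Σ(broken) = 2453 kJ
Bonds formed (products):
  C-C: 1 × 339 = 339
  C-H: 6 × 399 = 2394
  Σ(formed) = 2733 kJ
ΔH = Σ(broken) − Σ(formed) = 2453 − 2733 = −280 kJ

ΔH ≈ −280 kJ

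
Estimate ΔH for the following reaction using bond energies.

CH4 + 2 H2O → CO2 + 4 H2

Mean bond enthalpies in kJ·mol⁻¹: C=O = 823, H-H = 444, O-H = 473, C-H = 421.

ΔH ≈ +154 kJ

Bonds broken (reactants):
  C-H: 4 × 421 = 1684
  O-H: 4 × 473 = 1892
  Σ(broken) = 3576 kJ
Bonds formed (products):
  C=O: 2 × 823 = 1646
  H-H: 4 × 444 = 1776
  Σ(formed) = 3422 kJ
ΔH = Σ(broken) − Σ(formed) = 3576 − 3422 = +154 kJ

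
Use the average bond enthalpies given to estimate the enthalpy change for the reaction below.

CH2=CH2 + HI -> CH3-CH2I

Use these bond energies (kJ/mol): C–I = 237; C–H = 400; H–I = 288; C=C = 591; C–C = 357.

ΔH ≈ −115 kJ

Bonds broken (reactants):
  C–H: 4 × 400 = 1600
  C=C: 1 × 591 = 591
  H–I: 1 × 288 = 288
  Σ(broken) = 2479 kJ
Bonds formed (products):
  C–C: 1 × 357 = 357
  C–H: 5 × 400 = 2000
  C–I: 1 × 237 = 237
  Σ(formed) = 2594 kJ
ΔH = Σ(broken) − Σ(formed) = 2479 − 2594 = −115 kJ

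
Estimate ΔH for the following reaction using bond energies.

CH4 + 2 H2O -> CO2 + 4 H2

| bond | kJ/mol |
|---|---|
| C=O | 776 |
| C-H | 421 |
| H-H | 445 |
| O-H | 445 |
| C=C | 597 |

Bonds broken (reactants):
  C-H: 4 × 421 = 1684
  O-H: 4 × 445 = 1780
  Σ(broken) = 3464 kJ
Bonds formed (products):
  C=O: 2 × 776 = 1552
  H-H: 4 × 445 = 1780
  Σ(formed) = 3332 kJ
ΔH = Σ(broken) − Σ(formed) = 3464 − 3332 = +132 kJ

ΔH ≈ +132 kJ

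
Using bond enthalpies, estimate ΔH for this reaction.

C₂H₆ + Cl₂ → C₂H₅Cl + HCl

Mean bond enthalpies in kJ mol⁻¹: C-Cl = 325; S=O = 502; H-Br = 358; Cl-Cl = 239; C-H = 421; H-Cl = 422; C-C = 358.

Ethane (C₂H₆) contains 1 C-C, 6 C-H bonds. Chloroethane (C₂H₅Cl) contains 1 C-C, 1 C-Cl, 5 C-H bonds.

Bonds broken (reactants):
  C-C: 1 × 358 = 358
  C-H: 6 × 421 = 2526
  Cl-Cl: 1 × 239 = 239
  Σ(broken) = 3123 kJ
Bonds formed (products):
  C-C: 1 × 358 = 358
  C-Cl: 1 × 325 = 325
  C-H: 5 × 421 = 2105
  H-Cl: 1 × 422 = 422
  Σ(formed) = 3210 kJ
ΔH = Σ(broken) − Σ(formed) = 3123 − 3210 = −87 kJ

ΔH ≈ −87 kJ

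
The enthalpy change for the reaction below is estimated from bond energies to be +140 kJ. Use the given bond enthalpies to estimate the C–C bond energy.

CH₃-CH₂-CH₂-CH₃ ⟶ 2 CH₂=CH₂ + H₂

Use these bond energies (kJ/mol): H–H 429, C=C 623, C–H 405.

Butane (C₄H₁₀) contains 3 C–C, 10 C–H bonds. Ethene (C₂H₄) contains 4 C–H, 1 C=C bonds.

D(C–C) ≈ 335 kJ/mol

Let D be the C–C bond energy.
Σ(broken) = 3×D + 10×405 = 4050 + 3D
Σ(formed) = 8×405 + 2×623 + 1×429 = 4915
ΔH = Σ(broken) − Σ(formed) = (4050 + 3D) − (4915) = −865 + 3D
Setting this equal to +140 kJ gives 3D = 1005, so D = 335 kJ/mol.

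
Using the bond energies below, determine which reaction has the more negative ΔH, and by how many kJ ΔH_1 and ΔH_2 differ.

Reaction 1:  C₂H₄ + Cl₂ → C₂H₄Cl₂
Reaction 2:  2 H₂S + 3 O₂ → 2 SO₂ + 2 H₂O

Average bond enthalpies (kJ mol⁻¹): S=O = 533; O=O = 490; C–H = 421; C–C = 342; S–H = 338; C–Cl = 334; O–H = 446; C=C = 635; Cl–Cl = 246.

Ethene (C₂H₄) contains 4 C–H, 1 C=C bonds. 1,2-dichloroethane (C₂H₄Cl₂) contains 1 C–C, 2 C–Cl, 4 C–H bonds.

Reaction 2, by 965 kJ

Reaction 1:
  Bonds broken (reactants):
    C–H: 4 × 421 = 1684
    C=C: 1 × 635 = 635
    Cl–Cl: 1 × 246 = 246
    Σ(broken) = 2565 kJ
  Bonds formed (products):
    C–C: 1 × 342 = 342
    C–Cl: 2 × 334 = 668
    C–H: 4 × 421 = 1684
    Σ(formed) = 2694 kJ
  ΔH_1 = 2565 − 2694 = −129 kJ
Reaction 2:
  Bonds broken (reactants):
    O=O: 3 × 490 = 1470
    S–H: 4 × 338 = 1352
    Σ(broken) = 2822 kJ
  Bonds formed (products):
    O–H: 4 × 446 = 1784
    S=O: 4 × 533 = 2132
    Σ(formed) = 3916 kJ
  ΔH_2 = 2822 − 3916 = −1094 kJ
ΔH_1 − ΔH_2 = +965 kJ, so reaction 2 has the more negative ΔH; |ΔH_1 − ΔH_2| = 965 kJ.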